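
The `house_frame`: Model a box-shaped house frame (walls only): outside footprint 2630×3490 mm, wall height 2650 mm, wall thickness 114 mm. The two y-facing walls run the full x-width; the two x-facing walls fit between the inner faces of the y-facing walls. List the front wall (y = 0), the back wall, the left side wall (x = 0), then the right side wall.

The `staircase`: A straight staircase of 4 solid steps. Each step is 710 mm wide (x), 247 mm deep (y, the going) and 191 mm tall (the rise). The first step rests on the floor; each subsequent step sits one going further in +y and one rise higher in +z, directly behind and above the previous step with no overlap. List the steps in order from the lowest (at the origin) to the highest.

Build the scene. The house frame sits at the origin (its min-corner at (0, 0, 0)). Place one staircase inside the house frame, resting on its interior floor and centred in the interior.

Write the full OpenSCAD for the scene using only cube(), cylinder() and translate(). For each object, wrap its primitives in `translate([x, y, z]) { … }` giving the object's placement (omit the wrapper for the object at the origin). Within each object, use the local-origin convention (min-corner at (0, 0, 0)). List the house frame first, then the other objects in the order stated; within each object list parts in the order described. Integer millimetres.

cube([2630, 114, 2650]);
translate([0, 3376, 0]) cube([2630, 114, 2650]);
translate([0, 114, 0]) cube([114, 3262, 2650]);
translate([2516, 114, 0]) cube([114, 3262, 2650]);
translate([960, 1251, 0]) {
  cube([710, 247, 191]);
  translate([0, 247, 191]) cube([710, 247, 191]);
  translate([0, 494, 382]) cube([710, 247, 191]);
  translate([0, 741, 573]) cube([710, 247, 191]);
}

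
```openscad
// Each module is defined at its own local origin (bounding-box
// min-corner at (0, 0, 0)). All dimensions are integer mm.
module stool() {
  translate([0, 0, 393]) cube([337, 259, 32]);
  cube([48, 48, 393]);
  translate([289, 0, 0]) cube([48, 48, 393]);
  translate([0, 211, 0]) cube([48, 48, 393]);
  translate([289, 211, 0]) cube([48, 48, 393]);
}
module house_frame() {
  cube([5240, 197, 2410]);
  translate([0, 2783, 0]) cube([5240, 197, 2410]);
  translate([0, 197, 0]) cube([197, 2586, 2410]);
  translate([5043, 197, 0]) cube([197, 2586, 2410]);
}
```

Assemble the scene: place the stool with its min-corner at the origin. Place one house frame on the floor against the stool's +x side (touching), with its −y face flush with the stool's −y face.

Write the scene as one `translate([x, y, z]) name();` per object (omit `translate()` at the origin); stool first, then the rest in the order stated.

stool();
translate([337, 0, 0]) house_frame();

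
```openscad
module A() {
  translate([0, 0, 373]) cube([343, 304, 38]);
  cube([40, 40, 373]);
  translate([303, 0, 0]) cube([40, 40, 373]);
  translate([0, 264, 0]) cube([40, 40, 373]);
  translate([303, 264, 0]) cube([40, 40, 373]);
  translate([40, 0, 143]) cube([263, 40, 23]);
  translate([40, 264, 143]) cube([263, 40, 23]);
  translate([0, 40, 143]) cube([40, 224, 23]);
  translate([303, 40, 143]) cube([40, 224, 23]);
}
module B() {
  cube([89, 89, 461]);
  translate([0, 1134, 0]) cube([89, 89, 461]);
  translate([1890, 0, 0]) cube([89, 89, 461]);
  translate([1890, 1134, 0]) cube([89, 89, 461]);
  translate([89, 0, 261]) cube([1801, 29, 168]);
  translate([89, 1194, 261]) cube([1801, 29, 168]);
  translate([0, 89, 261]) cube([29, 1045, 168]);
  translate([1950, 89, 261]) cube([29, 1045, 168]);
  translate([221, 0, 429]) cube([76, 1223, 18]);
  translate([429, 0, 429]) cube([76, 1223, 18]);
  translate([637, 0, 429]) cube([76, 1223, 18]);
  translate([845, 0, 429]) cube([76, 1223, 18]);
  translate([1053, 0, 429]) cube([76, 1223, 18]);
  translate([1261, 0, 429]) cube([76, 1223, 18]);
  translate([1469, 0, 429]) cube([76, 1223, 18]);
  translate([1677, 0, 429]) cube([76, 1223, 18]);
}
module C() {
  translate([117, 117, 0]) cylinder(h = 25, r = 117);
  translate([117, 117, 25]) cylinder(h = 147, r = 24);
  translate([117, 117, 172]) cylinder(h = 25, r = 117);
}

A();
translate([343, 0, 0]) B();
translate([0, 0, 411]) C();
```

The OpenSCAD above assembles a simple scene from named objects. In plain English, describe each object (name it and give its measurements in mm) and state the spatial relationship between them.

A is a four-legged stool. The seat is 343×304 mm, 38 mm thick, top at z = 411 mm. It stands on four square legs, each 40×40 mm in cross-section, from z = 0 to the seat underside, each flush with a corner of the seat. Four stretchers, 40 mm wide and 23 mm tall, connect adjacent legs with their undersides at z = 143 mm, each running between the inner faces of the legs it joins and aligned with the legs' outer faces on the other axis.

B is a bed frame 1979 mm long (x) by 1223 mm wide (y). Four 89×89 mm corner posts, 461 mm tall, at the corners of the footprint. Four rails of 29 mm thickness and 168 mm height run between adjacent posts with their undersides at z = 261 mm, their outer faces flush with the outside of the frame (the two x-running rails run between the posts' inner faces; the two y-running rails run between the posts' inner faces). 8 slats, each 76 mm wide (x) and 18 mm thick, lie across the top of the two x-running rails, running the full 1223 mm width of the frame in y; the slats are evenly spaced along x between the inner faces of the end posts with equal gaps (rounded down to the nearest mm) at the −x end and between each pair — any rounding remainder accumulates at the +x end.

C is a spool: two coaxial disc flanges of radius 117 mm and thickness 25 mm, joined by a core cylinder of radius 24 mm and height 147 mm. The lower flange rests on z = 0 and the three cylinders share a vertical axis.

The bed frame is against the stool's +x side, with their −y faces flush. The spool is on top of the stool.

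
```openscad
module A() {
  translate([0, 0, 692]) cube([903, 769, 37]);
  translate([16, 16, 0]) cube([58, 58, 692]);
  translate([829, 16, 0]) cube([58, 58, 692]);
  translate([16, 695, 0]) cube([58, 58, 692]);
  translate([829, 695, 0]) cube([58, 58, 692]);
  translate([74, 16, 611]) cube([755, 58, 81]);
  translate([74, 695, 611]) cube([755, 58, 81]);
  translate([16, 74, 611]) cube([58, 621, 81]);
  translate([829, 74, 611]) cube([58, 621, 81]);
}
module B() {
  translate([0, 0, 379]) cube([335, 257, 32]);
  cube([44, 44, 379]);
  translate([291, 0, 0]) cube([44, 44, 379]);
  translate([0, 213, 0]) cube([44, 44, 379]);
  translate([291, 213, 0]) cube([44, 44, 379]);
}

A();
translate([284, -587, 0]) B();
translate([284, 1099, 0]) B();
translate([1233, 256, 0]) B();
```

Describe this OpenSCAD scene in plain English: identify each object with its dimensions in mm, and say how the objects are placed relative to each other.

A is a rectangular dining table. The top is 903×769×37 mm with its upper surface at z = 729 mm. It stands on four 58×58 mm square legs, each inset 16 mm from the nearest pair of top edges, running from the floor to the underside of the top. Four apron rails, 58 mm thick and 81 mm tall, run between adjacent legs with their top edges flush with the underside of the top and their outer faces flush with the legs' outer faces.

B is a simple wooden stool: a rectangular seat 335 mm (x) by 257 mm (y), 32 mm thick, top face at z = 411 mm, on four square legs, each 44×44 mm in cross-section. The legs rest on z = 0, each flush with a corner of the seat.

Three stools sit around the table at the −y, +y, +x sides.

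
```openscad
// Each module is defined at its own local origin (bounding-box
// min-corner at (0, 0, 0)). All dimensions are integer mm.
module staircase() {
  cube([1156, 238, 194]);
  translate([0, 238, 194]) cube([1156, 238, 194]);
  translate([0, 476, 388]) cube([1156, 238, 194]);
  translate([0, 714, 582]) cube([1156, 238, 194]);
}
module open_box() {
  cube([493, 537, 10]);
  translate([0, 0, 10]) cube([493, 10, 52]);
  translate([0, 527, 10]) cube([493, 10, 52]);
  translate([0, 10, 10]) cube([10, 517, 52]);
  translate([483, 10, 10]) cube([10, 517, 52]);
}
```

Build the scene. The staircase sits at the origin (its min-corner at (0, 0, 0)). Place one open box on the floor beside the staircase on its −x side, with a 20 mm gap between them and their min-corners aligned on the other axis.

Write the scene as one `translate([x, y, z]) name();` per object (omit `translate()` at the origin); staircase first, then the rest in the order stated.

staircase();
translate([-513, 0, 0]) open_box();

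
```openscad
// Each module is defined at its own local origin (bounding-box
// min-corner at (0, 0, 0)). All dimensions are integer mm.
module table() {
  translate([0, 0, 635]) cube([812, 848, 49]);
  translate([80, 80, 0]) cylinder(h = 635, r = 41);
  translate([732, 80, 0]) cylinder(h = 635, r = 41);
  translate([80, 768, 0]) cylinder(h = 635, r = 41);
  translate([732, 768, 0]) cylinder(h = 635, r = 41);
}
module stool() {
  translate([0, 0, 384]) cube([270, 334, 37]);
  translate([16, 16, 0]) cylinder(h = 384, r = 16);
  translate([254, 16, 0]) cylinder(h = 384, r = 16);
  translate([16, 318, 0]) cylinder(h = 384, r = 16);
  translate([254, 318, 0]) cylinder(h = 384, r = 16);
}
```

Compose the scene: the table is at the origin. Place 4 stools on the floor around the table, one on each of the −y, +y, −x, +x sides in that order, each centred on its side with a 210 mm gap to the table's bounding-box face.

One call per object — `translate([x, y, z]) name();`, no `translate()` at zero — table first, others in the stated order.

table();
translate([271, -544, 0]) stool();
translate([271, 1058, 0]) stool();
translate([-480, 257, 0]) stool();
translate([1022, 257, 0]) stool();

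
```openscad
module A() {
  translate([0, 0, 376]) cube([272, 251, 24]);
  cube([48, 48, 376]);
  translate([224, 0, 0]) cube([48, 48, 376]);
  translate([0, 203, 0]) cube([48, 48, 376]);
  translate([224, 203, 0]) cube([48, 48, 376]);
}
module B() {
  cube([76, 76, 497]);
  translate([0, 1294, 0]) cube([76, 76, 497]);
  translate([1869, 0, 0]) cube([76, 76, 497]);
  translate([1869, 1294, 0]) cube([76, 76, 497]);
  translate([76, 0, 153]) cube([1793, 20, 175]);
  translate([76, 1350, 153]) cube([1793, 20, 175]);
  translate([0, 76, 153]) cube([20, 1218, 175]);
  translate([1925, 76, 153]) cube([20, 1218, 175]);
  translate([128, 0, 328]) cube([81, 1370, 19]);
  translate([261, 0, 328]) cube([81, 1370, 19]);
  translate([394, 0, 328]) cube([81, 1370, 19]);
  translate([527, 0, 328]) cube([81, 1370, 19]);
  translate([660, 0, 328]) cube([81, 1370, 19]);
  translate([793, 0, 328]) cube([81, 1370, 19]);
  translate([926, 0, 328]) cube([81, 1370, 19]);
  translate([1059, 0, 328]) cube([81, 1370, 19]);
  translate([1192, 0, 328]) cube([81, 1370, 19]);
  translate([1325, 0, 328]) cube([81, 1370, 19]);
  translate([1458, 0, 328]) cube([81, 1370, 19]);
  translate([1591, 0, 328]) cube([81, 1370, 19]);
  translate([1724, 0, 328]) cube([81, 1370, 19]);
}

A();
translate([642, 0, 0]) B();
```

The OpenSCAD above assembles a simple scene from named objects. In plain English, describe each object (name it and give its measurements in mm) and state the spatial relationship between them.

A is a simple wooden stool: a rectangular seat 272 mm (x) by 251 mm (y), 24 mm thick, top face at z = 400 mm, on four square legs, each 48×48 mm in cross-section. The legs rest on z = 0, each flush with a corner of the seat.

B is a bed frame 1945 mm long (x) by 1370 mm wide (y). Four 76×76 mm corner posts, 497 mm tall, at the corners of the footprint. Four rails of 20 mm thickness and 175 mm height run between adjacent posts with their undersides at z = 153 mm, their outer faces flush with the outside of the frame (the two x-running rails run between the posts' inner faces; the two y-running rails run between the posts' inner faces). 13 slats, each 81 mm wide (x) and 19 mm thick, lie across the top of the two x-running rails, running the full 1370 mm width of the frame in y; the slats are evenly spaced along x between the inner faces of the end posts with equal gaps (rounded down to the nearest mm) at the −x end and between each pair — any rounding remainder accumulates at the +x end.

The bed frame is on the floor beside the stool on its +x side.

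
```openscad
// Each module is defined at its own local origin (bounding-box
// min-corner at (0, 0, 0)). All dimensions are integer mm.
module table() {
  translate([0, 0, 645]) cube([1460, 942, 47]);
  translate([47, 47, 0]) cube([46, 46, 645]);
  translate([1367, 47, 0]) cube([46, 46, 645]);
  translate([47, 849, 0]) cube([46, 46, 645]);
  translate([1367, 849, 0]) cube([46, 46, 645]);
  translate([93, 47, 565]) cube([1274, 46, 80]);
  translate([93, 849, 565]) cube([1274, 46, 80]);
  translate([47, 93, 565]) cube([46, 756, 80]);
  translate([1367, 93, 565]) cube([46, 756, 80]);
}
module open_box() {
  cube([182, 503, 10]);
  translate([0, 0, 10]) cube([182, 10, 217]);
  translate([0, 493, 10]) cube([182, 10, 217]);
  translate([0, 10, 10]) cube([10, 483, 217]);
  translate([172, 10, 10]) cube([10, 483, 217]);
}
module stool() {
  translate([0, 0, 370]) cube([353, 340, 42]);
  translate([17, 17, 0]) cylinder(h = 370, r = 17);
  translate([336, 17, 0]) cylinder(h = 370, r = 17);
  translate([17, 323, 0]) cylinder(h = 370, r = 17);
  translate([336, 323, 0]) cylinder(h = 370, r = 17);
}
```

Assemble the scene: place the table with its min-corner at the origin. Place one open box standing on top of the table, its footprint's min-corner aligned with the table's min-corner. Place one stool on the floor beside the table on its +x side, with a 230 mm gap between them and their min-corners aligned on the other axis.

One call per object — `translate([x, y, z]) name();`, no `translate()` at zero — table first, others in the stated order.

table();
translate([0, 0, 692]) open_box();
translate([1690, 0, 0]) stool();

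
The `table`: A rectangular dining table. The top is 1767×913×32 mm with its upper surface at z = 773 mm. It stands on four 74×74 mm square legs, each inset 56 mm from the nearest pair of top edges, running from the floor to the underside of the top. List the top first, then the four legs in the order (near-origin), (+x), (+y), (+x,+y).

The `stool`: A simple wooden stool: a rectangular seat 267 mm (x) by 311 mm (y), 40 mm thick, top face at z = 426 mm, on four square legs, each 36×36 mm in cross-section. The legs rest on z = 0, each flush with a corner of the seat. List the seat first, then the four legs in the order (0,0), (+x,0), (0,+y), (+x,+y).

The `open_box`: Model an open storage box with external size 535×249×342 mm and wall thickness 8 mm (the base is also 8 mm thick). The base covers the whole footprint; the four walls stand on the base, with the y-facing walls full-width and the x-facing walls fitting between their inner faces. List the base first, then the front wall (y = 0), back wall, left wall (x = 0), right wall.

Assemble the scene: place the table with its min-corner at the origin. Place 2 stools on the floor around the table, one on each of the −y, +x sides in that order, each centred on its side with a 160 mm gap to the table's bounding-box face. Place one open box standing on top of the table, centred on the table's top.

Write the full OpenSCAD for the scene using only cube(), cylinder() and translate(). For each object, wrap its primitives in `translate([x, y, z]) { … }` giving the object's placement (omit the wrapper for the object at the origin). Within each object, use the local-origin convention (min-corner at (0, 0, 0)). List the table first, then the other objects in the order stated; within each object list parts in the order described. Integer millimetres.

translate([0, 0, 741]) cube([1767, 913, 32]);
translate([56, 56, 0]) cube([74, 74, 741]);
translate([1637, 56, 0]) cube([74, 74, 741]);
translate([56, 783, 0]) cube([74, 74, 741]);
translate([1637, 783, 0]) cube([74, 74, 741]);
translate([750, -471, 0]) {
  translate([0, 0, 386]) cube([267, 311, 40]);
  cube([36, 36, 386]);
  translate([231, 0, 0]) cube([36, 36, 386]);
  translate([0, 275, 0]) cube([36, 36, 386]);
  translate([231, 275, 0]) cube([36, 36, 386]);
}
translate([1927, 301, 0]) {
  translate([0, 0, 386]) cube([267, 311, 40]);
  cube([36, 36, 386]);
  translate([231, 0, 0]) cube([36, 36, 386]);
  translate([0, 275, 0]) cube([36, 36, 386]);
  translate([231, 275, 0]) cube([36, 36, 386]);
}
translate([616, 332, 773]) {
  cube([535, 249, 8]);
  translate([0, 0, 8]) cube([535, 8, 334]);
  translate([0, 241, 8]) cube([535, 8, 334]);
  translate([0, 8, 8]) cube([8, 233, 334]);
  translate([527, 8, 8]) cube([8, 233, 334]);
}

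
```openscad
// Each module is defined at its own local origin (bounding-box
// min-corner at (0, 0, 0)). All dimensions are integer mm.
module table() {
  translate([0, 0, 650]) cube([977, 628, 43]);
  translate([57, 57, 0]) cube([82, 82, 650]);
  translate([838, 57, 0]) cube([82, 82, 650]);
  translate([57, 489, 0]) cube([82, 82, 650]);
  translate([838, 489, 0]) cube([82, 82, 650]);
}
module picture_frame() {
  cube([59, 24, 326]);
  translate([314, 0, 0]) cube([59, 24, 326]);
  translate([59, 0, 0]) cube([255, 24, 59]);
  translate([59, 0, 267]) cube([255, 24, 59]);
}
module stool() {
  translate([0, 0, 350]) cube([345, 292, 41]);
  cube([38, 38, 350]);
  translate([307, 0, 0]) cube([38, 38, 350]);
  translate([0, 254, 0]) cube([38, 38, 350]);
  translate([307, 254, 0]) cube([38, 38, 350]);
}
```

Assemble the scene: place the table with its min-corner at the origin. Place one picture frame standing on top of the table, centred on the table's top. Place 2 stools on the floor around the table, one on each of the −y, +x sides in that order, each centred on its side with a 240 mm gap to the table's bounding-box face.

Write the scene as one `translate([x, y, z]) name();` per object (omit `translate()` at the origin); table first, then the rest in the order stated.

table();
translate([302, 302, 693]) picture_frame();
translate([316, -532, 0]) stool();
translate([1217, 168, 0]) stool();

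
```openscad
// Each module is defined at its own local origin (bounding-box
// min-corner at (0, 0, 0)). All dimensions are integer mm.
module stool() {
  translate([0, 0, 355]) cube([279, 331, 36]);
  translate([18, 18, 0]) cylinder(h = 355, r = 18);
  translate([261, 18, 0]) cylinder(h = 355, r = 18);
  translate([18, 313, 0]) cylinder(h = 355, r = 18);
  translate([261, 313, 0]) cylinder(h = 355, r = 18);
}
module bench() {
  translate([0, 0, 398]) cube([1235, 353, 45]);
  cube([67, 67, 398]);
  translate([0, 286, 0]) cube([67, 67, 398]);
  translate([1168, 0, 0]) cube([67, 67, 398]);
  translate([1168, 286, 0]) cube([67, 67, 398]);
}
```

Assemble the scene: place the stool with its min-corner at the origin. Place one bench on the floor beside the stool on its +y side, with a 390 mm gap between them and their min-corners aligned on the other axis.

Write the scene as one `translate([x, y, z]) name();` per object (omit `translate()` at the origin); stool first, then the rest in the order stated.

stool();
translate([0, 721, 0]) bench();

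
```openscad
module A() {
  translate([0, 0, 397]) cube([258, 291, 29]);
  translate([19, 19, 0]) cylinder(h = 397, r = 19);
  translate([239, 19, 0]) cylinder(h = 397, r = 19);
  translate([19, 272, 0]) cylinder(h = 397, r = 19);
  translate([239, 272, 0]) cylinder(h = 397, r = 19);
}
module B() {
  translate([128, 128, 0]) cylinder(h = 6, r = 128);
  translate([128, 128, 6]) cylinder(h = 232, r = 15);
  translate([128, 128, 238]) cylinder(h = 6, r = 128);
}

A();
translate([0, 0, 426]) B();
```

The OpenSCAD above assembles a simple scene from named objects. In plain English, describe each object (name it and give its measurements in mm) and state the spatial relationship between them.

A is a four-legged stool. The seat is a 258×291×29 mm slab whose top surface is at z = 426 mm; four round legs, each 38 mm in diameter, run from the floor (z = 0) to the underside of the seat, each leg's axis is inset half a diameter from the nearest pair of seat edges (so the leg's bounding box is flush with the corner).

B is a spool: two coaxial disc flanges of radius 128 mm and thickness 6 mm, joined by a core cylinder of radius 15 mm and height 232 mm. The lower flange rests on z = 0 and the three cylinders share a vertical axis.

The spool is on top of the stool.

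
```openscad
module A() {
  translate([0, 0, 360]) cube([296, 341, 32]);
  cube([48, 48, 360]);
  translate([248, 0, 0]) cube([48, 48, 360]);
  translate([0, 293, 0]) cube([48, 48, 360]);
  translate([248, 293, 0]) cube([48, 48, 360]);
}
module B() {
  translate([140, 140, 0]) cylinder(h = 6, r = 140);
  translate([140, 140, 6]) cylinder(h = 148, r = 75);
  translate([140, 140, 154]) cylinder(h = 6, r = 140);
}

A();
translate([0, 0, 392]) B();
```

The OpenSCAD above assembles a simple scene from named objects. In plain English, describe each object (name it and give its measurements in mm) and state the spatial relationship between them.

A is a simple wooden stool: a rectangular seat 296 mm (x) by 341 mm (y), 32 mm thick, top face at z = 392 mm, on four square legs, each 48×48 mm in cross-section. The legs rest on z = 0, each flush with a corner of the seat.

B is a spool: two coaxial disc flanges of radius 140 mm and thickness 6 mm, joined by a core cylinder of radius 75 mm and height 148 mm. The lower flange rests on z = 0 and the three cylinders share a vertical axis.

The spool is on top of the stool.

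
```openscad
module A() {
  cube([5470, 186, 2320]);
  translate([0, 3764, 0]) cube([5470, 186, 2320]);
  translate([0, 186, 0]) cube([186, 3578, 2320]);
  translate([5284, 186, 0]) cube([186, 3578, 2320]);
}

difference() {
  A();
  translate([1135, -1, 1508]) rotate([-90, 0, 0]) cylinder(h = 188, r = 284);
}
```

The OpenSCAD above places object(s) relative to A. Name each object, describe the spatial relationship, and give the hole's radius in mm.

A is a house frame. The house frame has a circular hole through its front wall. The hole's radius is 284 mm.

The subtracted cylinder has r = 284 mm.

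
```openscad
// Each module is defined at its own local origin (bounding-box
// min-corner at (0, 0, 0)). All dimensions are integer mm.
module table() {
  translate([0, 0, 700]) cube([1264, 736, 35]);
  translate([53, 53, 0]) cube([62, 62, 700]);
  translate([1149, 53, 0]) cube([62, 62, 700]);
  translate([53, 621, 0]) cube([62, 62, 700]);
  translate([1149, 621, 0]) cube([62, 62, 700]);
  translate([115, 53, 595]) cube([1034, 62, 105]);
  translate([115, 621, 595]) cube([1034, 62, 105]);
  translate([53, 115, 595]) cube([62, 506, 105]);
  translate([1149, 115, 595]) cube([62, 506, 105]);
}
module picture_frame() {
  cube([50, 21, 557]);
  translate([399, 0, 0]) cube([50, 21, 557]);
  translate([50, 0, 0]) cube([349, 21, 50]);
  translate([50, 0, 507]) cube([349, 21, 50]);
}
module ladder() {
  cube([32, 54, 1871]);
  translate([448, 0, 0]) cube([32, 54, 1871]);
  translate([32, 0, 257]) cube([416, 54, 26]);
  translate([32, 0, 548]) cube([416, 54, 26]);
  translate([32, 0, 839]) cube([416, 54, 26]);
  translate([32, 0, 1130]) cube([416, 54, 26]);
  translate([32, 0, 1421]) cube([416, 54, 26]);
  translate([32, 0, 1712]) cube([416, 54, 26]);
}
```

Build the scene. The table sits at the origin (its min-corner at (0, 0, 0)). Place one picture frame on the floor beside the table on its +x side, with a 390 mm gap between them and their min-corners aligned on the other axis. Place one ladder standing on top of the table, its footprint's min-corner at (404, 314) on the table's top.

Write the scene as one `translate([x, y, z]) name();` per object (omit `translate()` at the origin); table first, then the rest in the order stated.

table();
translate([1654, 0, 0]) picture_frame();
translate([404, 314, 735]) ladder();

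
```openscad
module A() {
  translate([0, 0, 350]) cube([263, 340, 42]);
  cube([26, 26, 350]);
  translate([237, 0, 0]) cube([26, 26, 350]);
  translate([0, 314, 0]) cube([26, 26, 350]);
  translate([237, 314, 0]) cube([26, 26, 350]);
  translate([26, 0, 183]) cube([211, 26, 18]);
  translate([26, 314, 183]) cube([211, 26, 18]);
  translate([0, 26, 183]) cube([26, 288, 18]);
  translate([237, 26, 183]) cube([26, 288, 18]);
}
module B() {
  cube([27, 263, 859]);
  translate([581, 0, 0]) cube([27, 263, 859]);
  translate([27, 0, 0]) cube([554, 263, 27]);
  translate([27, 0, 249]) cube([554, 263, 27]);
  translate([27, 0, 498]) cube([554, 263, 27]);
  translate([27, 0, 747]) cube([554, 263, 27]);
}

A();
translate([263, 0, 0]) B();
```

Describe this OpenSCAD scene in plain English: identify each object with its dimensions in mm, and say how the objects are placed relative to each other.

A is a simple wooden stool: a rectangular seat 263 mm (x) by 340 mm (y), 42 mm thick, top face at z = 392 mm, on four square legs, each 26×26 mm in cross-section. The legs rest on z = 0, each flush with a corner of the seat. Four stretchers, 26 mm wide and 18 mm tall, connect adjacent legs with their undersides at z = 183 mm, each running between the inner faces of the legs it joins and aligned with the legs' outer faces on the other axis.

B is a bookshelf 608 mm wide overall, 263 mm deep and 859 mm tall. The two sides are 27 mm thick vertical panels. 4 horizontal shelves of 27 mm thickness span between the inner faces of the sides; the lowest shelf sits on the floor and shelves are stacked with a clear vertical gap of 222 mm between each pair.

The bookshelf is against the stool's +x side, with their −y faces flush.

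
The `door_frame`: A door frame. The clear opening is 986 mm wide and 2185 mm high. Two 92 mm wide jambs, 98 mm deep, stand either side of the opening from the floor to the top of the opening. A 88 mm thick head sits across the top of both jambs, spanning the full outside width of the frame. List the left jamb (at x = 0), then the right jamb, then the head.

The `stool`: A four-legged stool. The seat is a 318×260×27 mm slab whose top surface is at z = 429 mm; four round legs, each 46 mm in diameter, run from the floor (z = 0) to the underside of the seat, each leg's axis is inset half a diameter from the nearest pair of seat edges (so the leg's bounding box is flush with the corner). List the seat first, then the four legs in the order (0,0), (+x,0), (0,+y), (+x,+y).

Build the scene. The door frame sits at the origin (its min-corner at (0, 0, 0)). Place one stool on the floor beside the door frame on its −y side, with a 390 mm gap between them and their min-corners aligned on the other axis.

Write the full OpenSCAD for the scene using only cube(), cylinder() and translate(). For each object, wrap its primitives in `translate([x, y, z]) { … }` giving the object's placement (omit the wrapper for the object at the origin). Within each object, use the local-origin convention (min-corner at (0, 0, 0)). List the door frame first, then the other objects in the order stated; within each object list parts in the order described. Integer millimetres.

cube([92, 98, 2185]);
translate([1078, 0, 0]) cube([92, 98, 2185]);
translate([0, 0, 2185]) cube([1170, 98, 88]);
translate([0, -650, 0]) {
  translate([0, 0, 402]) cube([318, 260, 27]);
  translate([23, 23, 0]) cylinder(h = 402, r = 23);
  translate([295, 23, 0]) cylinder(h = 402, r = 23);
  translate([23, 237, 0]) cylinder(h = 402, r = 23);
  translate([295, 237, 0]) cylinder(h = 402, r = 23);
}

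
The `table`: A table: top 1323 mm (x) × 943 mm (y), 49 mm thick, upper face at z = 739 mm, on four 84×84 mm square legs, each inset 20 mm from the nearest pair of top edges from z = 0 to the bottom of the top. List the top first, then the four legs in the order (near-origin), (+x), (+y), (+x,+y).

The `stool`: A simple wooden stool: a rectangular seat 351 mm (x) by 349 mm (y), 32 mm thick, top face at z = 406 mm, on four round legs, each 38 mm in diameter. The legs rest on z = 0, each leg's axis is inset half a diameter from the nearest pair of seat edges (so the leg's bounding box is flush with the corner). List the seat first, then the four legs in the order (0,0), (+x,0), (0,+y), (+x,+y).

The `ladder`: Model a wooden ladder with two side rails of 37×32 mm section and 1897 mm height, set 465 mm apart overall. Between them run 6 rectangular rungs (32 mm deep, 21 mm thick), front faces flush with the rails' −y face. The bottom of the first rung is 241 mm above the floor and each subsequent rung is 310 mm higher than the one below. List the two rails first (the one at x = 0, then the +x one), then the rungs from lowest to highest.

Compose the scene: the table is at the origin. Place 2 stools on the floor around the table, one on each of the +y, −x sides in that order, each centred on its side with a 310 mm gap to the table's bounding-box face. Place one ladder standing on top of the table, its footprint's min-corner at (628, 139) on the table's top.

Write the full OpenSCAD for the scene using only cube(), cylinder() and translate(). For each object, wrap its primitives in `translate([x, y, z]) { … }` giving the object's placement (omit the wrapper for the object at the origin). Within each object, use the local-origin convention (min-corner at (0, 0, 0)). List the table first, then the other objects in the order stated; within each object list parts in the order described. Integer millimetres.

translate([0, 0, 690]) cube([1323, 943, 49]);
translate([20, 20, 0]) cube([84, 84, 690]);
translate([1219, 20, 0]) cube([84, 84, 690]);
translate([20, 839, 0]) cube([84, 84, 690]);
translate([1219, 839, 0]) cube([84, 84, 690]);
translate([486, 1253, 0]) {
  translate([0, 0, 374]) cube([351, 349, 32]);
  translate([19, 19, 0]) cylinder(h = 374, r = 19);
  translate([332, 19, 0]) cylinder(h = 374, r = 19);
  translate([19, 330, 0]) cylinder(h = 374, r = 19);
  translate([332, 330, 0]) cylinder(h = 374, r = 19);
}
translate([-661, 297, 0]) {
  translate([0, 0, 374]) cube([351, 349, 32]);
  translate([19, 19, 0]) cylinder(h = 374, r = 19);
  translate([332, 19, 0]) cylinder(h = 374, r = 19);
  translate([19, 330, 0]) cylinder(h = 374, r = 19);
  translate([332, 330, 0]) cylinder(h = 374, r = 19);
}
translate([628, 139, 739]) {
  cube([37, 32, 1897]);
  translate([428, 0, 0]) cube([37, 32, 1897]);
  translate([37, 0, 241]) cube([391, 32, 21]);
  translate([37, 0, 551]) cube([391, 32, 21]);
  translate([37, 0, 861]) cube([391, 32, 21]);
  translate([37, 0, 1171]) cube([391, 32, 21]);
  translate([37, 0, 1481]) cube([391, 32, 21]);
  translate([37, 0, 1791]) cube([391, 32, 21]);
}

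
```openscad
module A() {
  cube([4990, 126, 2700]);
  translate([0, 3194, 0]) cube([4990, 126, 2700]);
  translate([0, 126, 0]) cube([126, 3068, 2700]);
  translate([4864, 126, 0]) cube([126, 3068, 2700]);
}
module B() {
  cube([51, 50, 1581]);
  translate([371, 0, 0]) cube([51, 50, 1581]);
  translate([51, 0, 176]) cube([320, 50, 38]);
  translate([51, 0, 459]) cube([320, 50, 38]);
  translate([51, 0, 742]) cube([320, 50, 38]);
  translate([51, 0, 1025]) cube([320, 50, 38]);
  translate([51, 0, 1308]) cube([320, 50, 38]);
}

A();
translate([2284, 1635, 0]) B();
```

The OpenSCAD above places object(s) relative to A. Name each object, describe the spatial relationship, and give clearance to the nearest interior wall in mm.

A is a house frame. B is a ladder. The ladder sits inside the house frame, centred. The clearance to the nearest interior wall is 1509 mm.

Clearances: x = 2158, y = 1509; minimum 1509 mm.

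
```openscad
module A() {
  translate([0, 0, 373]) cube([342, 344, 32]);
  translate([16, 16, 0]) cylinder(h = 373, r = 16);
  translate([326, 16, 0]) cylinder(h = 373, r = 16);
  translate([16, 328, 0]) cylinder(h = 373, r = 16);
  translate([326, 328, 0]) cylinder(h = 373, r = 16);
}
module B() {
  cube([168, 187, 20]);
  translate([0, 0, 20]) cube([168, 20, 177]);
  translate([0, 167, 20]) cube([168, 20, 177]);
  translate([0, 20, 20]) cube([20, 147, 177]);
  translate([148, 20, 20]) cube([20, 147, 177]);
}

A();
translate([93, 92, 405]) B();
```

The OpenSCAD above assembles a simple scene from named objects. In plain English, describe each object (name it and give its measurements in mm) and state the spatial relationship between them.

A is a four-legged stool. The seat is 342×344 mm, 32 mm thick, top at z = 405 mm. It stands on four round legs, each 32 mm in diameter, from z = 0 to the seat underside, each leg's axis is inset half a diameter from the nearest pair of seat edges (so the leg's bounding box is flush with the corner).

B is an open storage box with external size 168×187×197 mm and wall thickness 20 mm (the base is also 20 mm thick). The base covers the whole footprint; the four walls stand on the base, with the y-facing walls full-width and the x-facing walls fitting between their inner faces.

The open box is on top of the stool.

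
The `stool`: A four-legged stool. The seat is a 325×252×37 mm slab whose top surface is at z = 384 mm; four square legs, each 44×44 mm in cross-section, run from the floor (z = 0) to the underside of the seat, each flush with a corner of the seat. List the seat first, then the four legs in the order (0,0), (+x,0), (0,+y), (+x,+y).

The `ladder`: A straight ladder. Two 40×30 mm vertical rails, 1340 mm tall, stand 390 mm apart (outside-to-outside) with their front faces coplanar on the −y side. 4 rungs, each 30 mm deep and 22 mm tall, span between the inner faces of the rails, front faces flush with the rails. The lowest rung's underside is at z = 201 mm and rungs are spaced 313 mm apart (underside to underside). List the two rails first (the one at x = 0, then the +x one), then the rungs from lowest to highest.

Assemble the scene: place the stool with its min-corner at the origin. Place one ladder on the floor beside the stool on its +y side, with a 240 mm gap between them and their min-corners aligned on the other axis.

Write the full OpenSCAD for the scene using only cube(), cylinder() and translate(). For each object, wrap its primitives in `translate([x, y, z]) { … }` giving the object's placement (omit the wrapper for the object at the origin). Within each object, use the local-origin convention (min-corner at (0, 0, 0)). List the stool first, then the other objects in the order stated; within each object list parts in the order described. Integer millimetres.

translate([0, 0, 347]) cube([325, 252, 37]);
cube([44, 44, 347]);
translate([281, 0, 0]) cube([44, 44, 347]);
translate([0, 208, 0]) cube([44, 44, 347]);
translate([281, 208, 0]) cube([44, 44, 347]);
translate([0, 492, 0]) {
  cube([40, 30, 1340]);
  translate([350, 0, 0]) cube([40, 30, 1340]);
  translate([40, 0, 201]) cube([310, 30, 22]);
  translate([40, 0, 514]) cube([310, 30, 22]);
  translate([40, 0, 827]) cube([310, 30, 22]);
  translate([40, 0, 1140]) cube([310, 30, 22]);
}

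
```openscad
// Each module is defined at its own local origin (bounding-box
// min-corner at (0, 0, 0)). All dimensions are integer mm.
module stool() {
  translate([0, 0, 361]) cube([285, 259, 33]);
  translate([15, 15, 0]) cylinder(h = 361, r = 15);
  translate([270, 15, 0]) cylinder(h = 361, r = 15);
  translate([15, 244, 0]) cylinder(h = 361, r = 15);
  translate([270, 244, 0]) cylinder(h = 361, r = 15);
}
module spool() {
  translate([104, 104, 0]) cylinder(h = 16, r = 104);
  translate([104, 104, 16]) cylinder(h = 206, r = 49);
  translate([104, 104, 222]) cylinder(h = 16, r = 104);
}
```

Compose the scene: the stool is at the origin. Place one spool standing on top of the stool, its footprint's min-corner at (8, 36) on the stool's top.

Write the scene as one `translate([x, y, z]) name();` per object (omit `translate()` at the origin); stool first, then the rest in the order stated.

stool();
translate([8, 36, 394]) spool();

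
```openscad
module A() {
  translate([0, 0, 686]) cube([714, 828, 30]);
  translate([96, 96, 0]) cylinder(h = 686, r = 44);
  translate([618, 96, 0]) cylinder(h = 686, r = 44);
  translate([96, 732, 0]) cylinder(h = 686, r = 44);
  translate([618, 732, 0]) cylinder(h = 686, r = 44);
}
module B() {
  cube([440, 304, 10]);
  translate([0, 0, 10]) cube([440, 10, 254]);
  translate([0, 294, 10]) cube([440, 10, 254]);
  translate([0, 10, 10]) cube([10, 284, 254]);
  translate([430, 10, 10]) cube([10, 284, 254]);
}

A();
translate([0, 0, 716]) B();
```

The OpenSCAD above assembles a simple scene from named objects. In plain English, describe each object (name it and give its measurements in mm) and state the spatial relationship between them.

A is a rectangular dining table. The top is 714×828×30 mm with its upper surface at z = 716 mm. It stands on four round legs of 88 mm diameter, each leg's bounding box inset 52 mm from the nearest pair of top edges, running from the floor to the underside of the top.

B is an open storage box with external size 440×304×264 mm and wall thickness 10 mm (the base is also 10 mm thick). The base covers the whole footprint; the four walls stand on the base, with the y-facing walls full-width and the x-facing walls fitting between their inner faces.

The open box is on top of the table.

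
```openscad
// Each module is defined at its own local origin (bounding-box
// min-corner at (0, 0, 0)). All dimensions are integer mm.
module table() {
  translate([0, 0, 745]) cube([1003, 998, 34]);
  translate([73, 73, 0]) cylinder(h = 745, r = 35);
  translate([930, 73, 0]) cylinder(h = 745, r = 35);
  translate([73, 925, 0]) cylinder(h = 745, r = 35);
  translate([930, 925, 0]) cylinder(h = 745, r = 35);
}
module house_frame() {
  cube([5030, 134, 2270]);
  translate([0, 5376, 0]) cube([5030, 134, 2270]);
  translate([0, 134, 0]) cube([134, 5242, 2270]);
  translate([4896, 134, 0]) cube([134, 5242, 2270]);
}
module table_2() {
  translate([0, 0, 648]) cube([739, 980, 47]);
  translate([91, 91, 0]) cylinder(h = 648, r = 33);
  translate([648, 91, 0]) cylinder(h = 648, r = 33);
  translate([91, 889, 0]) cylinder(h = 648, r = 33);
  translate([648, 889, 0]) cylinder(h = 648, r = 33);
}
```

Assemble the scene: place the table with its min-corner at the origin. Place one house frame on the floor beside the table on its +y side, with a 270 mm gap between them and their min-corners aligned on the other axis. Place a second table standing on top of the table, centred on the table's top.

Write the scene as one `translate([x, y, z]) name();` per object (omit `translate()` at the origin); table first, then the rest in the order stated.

table();
translate([0, 1268, 0]) house_frame();
translate([132, 9, 779]) table_2();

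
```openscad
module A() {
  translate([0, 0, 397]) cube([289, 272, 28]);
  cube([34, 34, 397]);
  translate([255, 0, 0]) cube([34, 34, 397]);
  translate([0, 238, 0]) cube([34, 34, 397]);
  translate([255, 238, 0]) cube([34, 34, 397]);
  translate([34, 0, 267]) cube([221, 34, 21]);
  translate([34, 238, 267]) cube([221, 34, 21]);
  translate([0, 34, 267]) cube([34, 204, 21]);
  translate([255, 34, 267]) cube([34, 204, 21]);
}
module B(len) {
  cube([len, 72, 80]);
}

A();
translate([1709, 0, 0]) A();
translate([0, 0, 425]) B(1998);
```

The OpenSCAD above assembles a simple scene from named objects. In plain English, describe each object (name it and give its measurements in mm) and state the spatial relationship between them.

A is a four-legged stool. The seat is 289×272 mm, 28 mm thick, top at z = 425 mm. It stands on four square legs, each 34×34 mm in cross-section, from z = 0 to the seat underside, each flush with a corner of the seat. Four stretchers, 34 mm wide and 21 mm tall, connect adjacent legs with their undersides at z = 267 mm, each running between the inner faces of the legs it joins and aligned with the legs' outer faces on the other axis.

B is a rectangular beam 1998 mm long (x), 72 mm deep (y), 80 mm thick (z).

The beam spans the tops of two stools placed 1420 mm apart, resting at z = 425 mm.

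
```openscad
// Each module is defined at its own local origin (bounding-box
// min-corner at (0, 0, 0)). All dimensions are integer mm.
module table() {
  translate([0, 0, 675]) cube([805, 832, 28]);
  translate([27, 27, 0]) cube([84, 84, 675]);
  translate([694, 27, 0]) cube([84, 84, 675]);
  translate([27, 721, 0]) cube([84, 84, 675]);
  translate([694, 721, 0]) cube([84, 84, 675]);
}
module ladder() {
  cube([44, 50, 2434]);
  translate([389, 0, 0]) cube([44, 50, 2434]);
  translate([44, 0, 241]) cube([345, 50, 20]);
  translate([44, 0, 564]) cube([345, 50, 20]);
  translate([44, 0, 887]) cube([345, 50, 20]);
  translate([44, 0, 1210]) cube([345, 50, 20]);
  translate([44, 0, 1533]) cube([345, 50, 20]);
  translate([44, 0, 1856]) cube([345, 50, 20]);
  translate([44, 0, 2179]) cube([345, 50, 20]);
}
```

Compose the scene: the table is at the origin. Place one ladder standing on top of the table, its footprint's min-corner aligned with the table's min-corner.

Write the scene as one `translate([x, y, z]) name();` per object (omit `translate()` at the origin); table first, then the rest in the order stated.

table();
translate([0, 0, 703]) ladder();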